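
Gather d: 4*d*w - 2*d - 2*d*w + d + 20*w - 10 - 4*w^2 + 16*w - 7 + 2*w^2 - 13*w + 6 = d*(2*w - 1) - 2*w^2 + 23*w - 11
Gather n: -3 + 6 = 3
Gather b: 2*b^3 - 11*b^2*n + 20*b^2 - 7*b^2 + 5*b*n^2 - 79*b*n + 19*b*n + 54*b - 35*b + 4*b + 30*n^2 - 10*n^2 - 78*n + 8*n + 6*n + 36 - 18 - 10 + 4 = 2*b^3 + b^2*(13 - 11*n) + b*(5*n^2 - 60*n + 23) + 20*n^2 - 64*n + 12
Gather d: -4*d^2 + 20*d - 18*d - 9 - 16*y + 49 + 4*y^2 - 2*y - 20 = -4*d^2 + 2*d + 4*y^2 - 18*y + 20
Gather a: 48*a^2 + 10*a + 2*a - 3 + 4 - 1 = 48*a^2 + 12*a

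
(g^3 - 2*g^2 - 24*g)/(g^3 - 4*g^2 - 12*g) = (g + 4)/(g + 2)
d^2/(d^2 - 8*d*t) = d/(d - 8*t)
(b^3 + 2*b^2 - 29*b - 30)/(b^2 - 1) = (b^2 + b - 30)/(b - 1)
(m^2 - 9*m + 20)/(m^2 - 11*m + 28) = (m - 5)/(m - 7)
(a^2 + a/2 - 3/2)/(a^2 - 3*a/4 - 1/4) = 2*(2*a + 3)/(4*a + 1)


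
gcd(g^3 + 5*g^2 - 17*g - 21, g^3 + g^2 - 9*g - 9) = g^2 - 2*g - 3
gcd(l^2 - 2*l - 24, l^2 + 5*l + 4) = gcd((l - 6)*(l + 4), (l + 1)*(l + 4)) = l + 4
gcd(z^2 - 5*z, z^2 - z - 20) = z - 5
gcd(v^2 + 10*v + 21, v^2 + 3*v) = v + 3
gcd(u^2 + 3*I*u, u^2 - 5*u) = u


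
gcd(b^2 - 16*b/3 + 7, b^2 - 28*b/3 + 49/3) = b - 7/3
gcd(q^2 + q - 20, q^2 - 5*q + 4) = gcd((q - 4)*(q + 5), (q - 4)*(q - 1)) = q - 4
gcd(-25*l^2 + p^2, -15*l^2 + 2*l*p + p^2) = 5*l + p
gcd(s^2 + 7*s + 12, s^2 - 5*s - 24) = s + 3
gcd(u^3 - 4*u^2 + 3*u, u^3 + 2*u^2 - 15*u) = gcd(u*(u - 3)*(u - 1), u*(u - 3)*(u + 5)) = u^2 - 3*u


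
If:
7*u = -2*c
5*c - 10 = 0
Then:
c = 2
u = -4/7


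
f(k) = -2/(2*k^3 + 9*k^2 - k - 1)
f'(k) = -2*(-6*k^2 - 18*k + 1)/(2*k^3 + 9*k^2 - k - 1)^2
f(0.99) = -0.23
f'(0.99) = 0.59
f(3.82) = -0.01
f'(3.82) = 0.01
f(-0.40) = -2.81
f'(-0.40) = -28.56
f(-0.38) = -3.51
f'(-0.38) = -42.95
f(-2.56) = -0.07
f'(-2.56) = -0.02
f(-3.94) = -0.10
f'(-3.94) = 0.10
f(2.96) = -0.02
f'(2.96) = 0.01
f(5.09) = -0.00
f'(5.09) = 0.00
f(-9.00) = 0.00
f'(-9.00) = 0.00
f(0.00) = 2.00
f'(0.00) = -2.00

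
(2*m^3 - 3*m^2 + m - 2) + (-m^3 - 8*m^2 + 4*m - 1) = m^3 - 11*m^2 + 5*m - 3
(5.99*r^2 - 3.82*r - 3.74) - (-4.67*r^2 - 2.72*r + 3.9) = 10.66*r^2 - 1.1*r - 7.64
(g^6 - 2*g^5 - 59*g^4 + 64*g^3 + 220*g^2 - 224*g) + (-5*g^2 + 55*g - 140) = g^6 - 2*g^5 - 59*g^4 + 64*g^3 + 215*g^2 - 169*g - 140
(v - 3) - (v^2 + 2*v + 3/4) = -v^2 - v - 15/4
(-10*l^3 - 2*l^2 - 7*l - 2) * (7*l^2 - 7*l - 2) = -70*l^5 + 56*l^4 - 15*l^3 + 39*l^2 + 28*l + 4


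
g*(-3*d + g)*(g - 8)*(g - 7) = -3*d*g^3 + 45*d*g^2 - 168*d*g + g^4 - 15*g^3 + 56*g^2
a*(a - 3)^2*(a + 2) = a^4 - 4*a^3 - 3*a^2 + 18*a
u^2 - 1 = (u - 1)*(u + 1)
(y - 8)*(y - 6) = y^2 - 14*y + 48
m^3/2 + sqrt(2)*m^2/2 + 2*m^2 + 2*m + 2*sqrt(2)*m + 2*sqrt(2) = (m/2 + 1)*(m + 2)*(m + sqrt(2))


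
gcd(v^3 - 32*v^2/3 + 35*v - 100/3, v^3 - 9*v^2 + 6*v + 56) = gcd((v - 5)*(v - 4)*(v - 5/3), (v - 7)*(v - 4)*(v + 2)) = v - 4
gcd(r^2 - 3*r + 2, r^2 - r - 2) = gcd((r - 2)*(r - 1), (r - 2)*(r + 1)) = r - 2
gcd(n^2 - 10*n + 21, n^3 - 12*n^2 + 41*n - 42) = n^2 - 10*n + 21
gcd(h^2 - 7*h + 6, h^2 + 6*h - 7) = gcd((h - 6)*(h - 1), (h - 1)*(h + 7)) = h - 1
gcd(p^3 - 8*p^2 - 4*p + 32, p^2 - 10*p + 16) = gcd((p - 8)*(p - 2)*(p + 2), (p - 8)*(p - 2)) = p^2 - 10*p + 16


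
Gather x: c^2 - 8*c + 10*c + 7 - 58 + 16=c^2 + 2*c - 35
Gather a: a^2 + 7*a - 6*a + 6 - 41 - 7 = a^2 + a - 42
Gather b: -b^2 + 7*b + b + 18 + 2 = -b^2 + 8*b + 20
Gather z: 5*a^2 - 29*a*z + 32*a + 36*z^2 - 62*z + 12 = 5*a^2 + 32*a + 36*z^2 + z*(-29*a - 62) + 12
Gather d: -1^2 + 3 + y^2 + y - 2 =y^2 + y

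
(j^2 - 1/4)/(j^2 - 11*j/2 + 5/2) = (j + 1/2)/(j - 5)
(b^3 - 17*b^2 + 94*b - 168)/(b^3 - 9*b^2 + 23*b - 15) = (b^3 - 17*b^2 + 94*b - 168)/(b^3 - 9*b^2 + 23*b - 15)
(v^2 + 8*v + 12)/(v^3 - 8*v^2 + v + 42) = (v + 6)/(v^2 - 10*v + 21)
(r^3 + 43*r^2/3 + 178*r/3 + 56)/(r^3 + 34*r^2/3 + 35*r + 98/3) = (3*r^2 + 22*r + 24)/(3*r^2 + 13*r + 14)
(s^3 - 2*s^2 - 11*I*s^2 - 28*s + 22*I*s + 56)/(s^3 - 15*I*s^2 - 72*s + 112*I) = (s - 2)/(s - 4*I)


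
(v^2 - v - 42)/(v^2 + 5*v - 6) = (v - 7)/(v - 1)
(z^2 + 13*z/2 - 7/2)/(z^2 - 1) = (2*z^2 + 13*z - 7)/(2*(z^2 - 1))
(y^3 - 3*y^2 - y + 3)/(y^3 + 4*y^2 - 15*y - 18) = (y - 1)/(y + 6)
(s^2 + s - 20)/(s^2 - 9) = (s^2 + s - 20)/(s^2 - 9)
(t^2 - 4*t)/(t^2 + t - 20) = t/(t + 5)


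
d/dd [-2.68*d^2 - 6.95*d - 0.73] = -5.36*d - 6.95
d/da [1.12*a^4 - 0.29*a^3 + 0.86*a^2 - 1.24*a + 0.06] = 4.48*a^3 - 0.87*a^2 + 1.72*a - 1.24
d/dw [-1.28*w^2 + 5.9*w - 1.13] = 5.9 - 2.56*w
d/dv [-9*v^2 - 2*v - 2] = -18*v - 2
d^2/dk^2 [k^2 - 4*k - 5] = 2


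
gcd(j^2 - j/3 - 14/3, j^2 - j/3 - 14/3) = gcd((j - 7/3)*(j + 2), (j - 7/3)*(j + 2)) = j^2 - j/3 - 14/3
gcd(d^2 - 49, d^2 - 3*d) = 1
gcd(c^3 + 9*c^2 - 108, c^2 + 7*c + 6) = c + 6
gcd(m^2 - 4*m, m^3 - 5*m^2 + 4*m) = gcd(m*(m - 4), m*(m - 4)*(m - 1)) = m^2 - 4*m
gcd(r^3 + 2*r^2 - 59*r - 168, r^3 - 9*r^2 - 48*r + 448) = r^2 - r - 56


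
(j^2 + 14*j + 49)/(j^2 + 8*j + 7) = (j + 7)/(j + 1)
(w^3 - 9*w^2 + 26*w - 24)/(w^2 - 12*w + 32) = (w^2 - 5*w + 6)/(w - 8)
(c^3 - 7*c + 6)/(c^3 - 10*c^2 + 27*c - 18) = (c^2 + c - 6)/(c^2 - 9*c + 18)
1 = 1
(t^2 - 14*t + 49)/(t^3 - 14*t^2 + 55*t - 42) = (t - 7)/(t^2 - 7*t + 6)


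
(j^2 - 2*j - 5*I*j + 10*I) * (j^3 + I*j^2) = j^5 - 2*j^4 - 4*I*j^4 + 5*j^3 + 8*I*j^3 - 10*j^2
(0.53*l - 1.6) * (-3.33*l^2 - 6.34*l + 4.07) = -1.7649*l^3 + 1.9678*l^2 + 12.3011*l - 6.512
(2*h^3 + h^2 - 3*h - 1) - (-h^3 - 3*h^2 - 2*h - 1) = 3*h^3 + 4*h^2 - h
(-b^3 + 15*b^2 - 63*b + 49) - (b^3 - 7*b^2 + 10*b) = -2*b^3 + 22*b^2 - 73*b + 49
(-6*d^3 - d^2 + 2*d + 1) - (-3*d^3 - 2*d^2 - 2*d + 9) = -3*d^3 + d^2 + 4*d - 8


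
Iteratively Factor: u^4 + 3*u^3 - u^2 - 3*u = (u - 1)*(u^3 + 4*u^2 + 3*u) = (u - 1)*(u + 1)*(u^2 + 3*u) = u*(u - 1)*(u + 1)*(u + 3)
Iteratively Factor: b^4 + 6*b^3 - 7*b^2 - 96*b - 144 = (b + 3)*(b^3 + 3*b^2 - 16*b - 48) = (b + 3)*(b + 4)*(b^2 - b - 12) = (b + 3)^2*(b + 4)*(b - 4)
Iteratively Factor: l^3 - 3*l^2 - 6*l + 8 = (l - 1)*(l^2 - 2*l - 8) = (l - 4)*(l - 1)*(l + 2)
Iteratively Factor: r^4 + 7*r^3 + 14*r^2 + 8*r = (r + 4)*(r^3 + 3*r^2 + 2*r) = (r + 1)*(r + 4)*(r^2 + 2*r) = (r + 1)*(r + 2)*(r + 4)*(r)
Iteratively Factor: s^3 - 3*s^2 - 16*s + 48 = (s + 4)*(s^2 - 7*s + 12) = (s - 3)*(s + 4)*(s - 4)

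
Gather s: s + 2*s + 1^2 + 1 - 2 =3*s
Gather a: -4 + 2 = -2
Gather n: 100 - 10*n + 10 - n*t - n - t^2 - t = n*(-t - 11) - t^2 - t + 110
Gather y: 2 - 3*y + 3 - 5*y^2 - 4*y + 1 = -5*y^2 - 7*y + 6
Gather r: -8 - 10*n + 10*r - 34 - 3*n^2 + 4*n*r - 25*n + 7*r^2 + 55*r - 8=-3*n^2 - 35*n + 7*r^2 + r*(4*n + 65) - 50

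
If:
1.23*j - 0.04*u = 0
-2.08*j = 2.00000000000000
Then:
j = -0.96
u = -29.57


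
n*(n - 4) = n^2 - 4*n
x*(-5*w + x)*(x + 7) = -5*w*x^2 - 35*w*x + x^3 + 7*x^2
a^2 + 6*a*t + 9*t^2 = (a + 3*t)^2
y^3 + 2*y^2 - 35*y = y*(y - 5)*(y + 7)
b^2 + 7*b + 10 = (b + 2)*(b + 5)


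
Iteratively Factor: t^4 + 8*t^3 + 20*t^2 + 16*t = (t)*(t^3 + 8*t^2 + 20*t + 16) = t*(t + 2)*(t^2 + 6*t + 8) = t*(t + 2)^2*(t + 4)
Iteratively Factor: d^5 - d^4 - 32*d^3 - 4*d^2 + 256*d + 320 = (d + 2)*(d^4 - 3*d^3 - 26*d^2 + 48*d + 160) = (d + 2)*(d + 4)*(d^3 - 7*d^2 + 2*d + 40) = (d - 4)*(d + 2)*(d + 4)*(d^2 - 3*d - 10) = (d - 5)*(d - 4)*(d + 2)*(d + 4)*(d + 2)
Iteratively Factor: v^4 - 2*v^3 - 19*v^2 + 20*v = (v - 5)*(v^3 + 3*v^2 - 4*v) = (v - 5)*(v - 1)*(v^2 + 4*v) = v*(v - 5)*(v - 1)*(v + 4)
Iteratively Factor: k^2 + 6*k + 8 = (k + 2)*(k + 4)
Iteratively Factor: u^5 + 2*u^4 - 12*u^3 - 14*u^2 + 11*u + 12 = (u + 1)*(u^4 + u^3 - 13*u^2 - u + 12) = (u + 1)*(u + 4)*(u^3 - 3*u^2 - u + 3) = (u + 1)^2*(u + 4)*(u^2 - 4*u + 3) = (u - 3)*(u + 1)^2*(u + 4)*(u - 1)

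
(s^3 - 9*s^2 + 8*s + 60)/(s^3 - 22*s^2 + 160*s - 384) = (s^2 - 3*s - 10)/(s^2 - 16*s + 64)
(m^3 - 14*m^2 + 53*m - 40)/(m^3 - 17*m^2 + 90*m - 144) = (m^2 - 6*m + 5)/(m^2 - 9*m + 18)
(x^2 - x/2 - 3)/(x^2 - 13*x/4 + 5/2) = 2*(2*x + 3)/(4*x - 5)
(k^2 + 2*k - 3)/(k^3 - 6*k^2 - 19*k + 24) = 1/(k - 8)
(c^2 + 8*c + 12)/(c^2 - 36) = (c + 2)/(c - 6)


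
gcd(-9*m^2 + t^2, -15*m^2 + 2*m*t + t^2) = -3*m + t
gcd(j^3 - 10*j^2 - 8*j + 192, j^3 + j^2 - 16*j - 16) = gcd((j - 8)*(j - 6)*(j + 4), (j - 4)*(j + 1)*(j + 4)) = j + 4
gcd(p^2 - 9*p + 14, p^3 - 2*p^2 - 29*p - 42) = p - 7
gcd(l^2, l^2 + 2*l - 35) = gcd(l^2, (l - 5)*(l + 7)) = 1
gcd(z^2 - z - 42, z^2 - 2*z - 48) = z + 6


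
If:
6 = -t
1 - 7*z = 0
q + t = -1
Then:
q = 5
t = -6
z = 1/7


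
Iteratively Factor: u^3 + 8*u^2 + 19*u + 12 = (u + 4)*(u^2 + 4*u + 3) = (u + 1)*(u + 4)*(u + 3)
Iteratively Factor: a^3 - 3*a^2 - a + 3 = (a - 1)*(a^2 - 2*a - 3) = (a - 3)*(a - 1)*(a + 1)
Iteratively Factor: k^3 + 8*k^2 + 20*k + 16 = (k + 4)*(k^2 + 4*k + 4) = (k + 2)*(k + 4)*(k + 2)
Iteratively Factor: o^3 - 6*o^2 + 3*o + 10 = (o + 1)*(o^2 - 7*o + 10) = (o - 5)*(o + 1)*(o - 2)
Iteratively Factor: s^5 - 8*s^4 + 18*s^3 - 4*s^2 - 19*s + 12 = (s - 1)*(s^4 - 7*s^3 + 11*s^2 + 7*s - 12) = (s - 1)*(s + 1)*(s^3 - 8*s^2 + 19*s - 12) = (s - 4)*(s - 1)*(s + 1)*(s^2 - 4*s + 3) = (s - 4)*(s - 3)*(s - 1)*(s + 1)*(s - 1)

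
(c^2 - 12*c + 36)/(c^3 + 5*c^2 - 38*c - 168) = (c - 6)/(c^2 + 11*c + 28)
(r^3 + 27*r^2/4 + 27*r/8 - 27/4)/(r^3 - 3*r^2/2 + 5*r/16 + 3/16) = 2*(2*r^2 + 15*r + 18)/(4*r^2 - 3*r - 1)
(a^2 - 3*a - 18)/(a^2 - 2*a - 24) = (a + 3)/(a + 4)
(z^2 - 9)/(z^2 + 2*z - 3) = (z - 3)/(z - 1)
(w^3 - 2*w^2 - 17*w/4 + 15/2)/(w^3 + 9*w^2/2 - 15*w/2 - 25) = (w - 3/2)/(w + 5)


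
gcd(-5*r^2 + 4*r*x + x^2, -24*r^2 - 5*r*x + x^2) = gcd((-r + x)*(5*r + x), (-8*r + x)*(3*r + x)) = 1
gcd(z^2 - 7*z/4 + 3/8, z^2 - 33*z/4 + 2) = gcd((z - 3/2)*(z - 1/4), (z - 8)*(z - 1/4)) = z - 1/4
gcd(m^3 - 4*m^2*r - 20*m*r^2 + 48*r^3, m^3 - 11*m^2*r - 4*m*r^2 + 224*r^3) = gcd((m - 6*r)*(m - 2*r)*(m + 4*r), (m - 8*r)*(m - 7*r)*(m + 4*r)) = m + 4*r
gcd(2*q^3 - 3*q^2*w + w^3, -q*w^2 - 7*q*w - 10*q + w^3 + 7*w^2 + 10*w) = q - w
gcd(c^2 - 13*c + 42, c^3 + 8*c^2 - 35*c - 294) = c - 6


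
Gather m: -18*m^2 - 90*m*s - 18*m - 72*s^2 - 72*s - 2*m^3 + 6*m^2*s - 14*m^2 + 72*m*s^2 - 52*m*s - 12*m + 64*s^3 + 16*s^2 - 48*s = -2*m^3 + m^2*(6*s - 32) + m*(72*s^2 - 142*s - 30) + 64*s^3 - 56*s^2 - 120*s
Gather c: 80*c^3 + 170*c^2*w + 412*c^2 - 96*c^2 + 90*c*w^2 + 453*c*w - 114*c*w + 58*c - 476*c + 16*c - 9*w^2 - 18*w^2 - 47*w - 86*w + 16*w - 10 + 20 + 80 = 80*c^3 + c^2*(170*w + 316) + c*(90*w^2 + 339*w - 402) - 27*w^2 - 117*w + 90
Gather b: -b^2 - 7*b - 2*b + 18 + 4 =-b^2 - 9*b + 22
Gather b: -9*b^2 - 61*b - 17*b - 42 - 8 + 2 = -9*b^2 - 78*b - 48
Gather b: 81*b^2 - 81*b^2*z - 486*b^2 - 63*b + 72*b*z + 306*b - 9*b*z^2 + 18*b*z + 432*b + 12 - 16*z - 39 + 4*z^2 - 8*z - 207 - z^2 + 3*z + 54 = b^2*(-81*z - 405) + b*(-9*z^2 + 90*z + 675) + 3*z^2 - 21*z - 180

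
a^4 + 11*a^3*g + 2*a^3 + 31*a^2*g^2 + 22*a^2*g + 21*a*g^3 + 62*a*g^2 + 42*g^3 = (a + 2)*(a + g)*(a + 3*g)*(a + 7*g)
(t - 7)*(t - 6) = t^2 - 13*t + 42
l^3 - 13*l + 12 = (l - 3)*(l - 1)*(l + 4)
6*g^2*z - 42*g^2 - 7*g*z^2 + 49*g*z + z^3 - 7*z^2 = (-6*g + z)*(-g + z)*(z - 7)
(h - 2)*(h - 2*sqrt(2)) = h^2 - 2*sqrt(2)*h - 2*h + 4*sqrt(2)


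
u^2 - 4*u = u*(u - 4)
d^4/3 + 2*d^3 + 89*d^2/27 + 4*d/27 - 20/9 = (d/3 + 1)*(d - 2/3)*(d + 5/3)*(d + 2)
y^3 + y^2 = y^2*(y + 1)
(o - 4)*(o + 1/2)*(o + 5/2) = o^3 - o^2 - 43*o/4 - 5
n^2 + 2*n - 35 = (n - 5)*(n + 7)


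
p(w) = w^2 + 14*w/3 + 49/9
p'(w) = 2*w + 14/3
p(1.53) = 14.93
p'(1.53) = 7.73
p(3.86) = 38.36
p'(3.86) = 12.39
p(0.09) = 5.87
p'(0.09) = 4.85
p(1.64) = 15.79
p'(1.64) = 7.95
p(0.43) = 7.64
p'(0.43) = 5.53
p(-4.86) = 6.38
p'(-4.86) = -5.05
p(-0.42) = 3.66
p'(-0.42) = 3.83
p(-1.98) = 0.12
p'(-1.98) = 0.71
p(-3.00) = 0.44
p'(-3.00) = -1.33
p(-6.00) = 13.44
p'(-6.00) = -7.33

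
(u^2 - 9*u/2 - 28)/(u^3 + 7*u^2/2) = (u - 8)/u^2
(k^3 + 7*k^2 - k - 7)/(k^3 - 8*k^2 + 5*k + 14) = (k^2 + 6*k - 7)/(k^2 - 9*k + 14)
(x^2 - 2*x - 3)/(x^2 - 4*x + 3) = (x + 1)/(x - 1)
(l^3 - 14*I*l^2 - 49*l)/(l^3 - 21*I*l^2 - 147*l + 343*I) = l/(l - 7*I)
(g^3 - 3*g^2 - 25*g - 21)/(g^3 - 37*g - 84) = (g + 1)/(g + 4)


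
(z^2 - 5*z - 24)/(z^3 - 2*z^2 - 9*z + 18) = (z - 8)/(z^2 - 5*z + 6)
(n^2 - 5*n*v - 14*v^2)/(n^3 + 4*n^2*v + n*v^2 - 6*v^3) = (-n + 7*v)/(-n^2 - 2*n*v + 3*v^2)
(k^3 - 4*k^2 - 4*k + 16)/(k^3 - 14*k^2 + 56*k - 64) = (k + 2)/(k - 8)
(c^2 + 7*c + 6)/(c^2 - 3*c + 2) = (c^2 + 7*c + 6)/(c^2 - 3*c + 2)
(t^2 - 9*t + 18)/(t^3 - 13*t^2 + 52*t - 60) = (t - 3)/(t^2 - 7*t + 10)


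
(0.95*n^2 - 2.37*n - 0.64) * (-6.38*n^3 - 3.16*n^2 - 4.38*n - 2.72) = -6.061*n^5 + 12.1186*n^4 + 7.4114*n^3 + 9.819*n^2 + 9.2496*n + 1.7408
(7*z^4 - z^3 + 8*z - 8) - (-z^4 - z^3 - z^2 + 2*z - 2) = 8*z^4 + z^2 + 6*z - 6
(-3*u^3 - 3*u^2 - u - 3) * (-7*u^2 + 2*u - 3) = 21*u^5 + 15*u^4 + 10*u^3 + 28*u^2 - 3*u + 9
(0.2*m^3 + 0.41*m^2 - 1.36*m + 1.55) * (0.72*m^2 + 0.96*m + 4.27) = 0.144*m^5 + 0.4872*m^4 + 0.2684*m^3 + 1.5611*m^2 - 4.3192*m + 6.6185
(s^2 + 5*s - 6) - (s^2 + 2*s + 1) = 3*s - 7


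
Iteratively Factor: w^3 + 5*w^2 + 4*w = (w)*(w^2 + 5*w + 4) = w*(w + 4)*(w + 1)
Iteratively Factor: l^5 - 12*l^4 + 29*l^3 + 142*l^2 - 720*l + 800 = (l - 5)*(l^4 - 7*l^3 - 6*l^2 + 112*l - 160) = (l - 5)^2*(l^3 - 2*l^2 - 16*l + 32) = (l - 5)^2*(l + 4)*(l^2 - 6*l + 8) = (l - 5)^2*(l - 2)*(l + 4)*(l - 4)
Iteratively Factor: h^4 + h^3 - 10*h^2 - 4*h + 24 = (h + 3)*(h^3 - 2*h^2 - 4*h + 8) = (h - 2)*(h + 3)*(h^2 - 4) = (h - 2)*(h + 2)*(h + 3)*(h - 2)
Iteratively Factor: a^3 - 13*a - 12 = (a + 1)*(a^2 - a - 12) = (a - 4)*(a + 1)*(a + 3)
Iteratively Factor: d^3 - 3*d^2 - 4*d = (d + 1)*(d^2 - 4*d) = (d - 4)*(d + 1)*(d)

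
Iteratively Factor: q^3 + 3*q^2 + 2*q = (q + 1)*(q^2 + 2*q) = q*(q + 1)*(q + 2)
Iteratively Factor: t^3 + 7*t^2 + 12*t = (t)*(t^2 + 7*t + 12) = t*(t + 4)*(t + 3)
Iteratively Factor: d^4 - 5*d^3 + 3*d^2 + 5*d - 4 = (d - 4)*(d^3 - d^2 - d + 1) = (d - 4)*(d - 1)*(d^2 - 1) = (d - 4)*(d - 1)^2*(d + 1)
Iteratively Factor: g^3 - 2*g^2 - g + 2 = (g - 2)*(g^2 - 1) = (g - 2)*(g - 1)*(g + 1)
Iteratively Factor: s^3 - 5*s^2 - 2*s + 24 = (s - 4)*(s^2 - s - 6) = (s - 4)*(s + 2)*(s - 3)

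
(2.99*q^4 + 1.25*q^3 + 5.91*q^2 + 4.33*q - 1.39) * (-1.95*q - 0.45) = -5.8305*q^5 - 3.783*q^4 - 12.087*q^3 - 11.103*q^2 + 0.762*q + 0.6255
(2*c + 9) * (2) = 4*c + 18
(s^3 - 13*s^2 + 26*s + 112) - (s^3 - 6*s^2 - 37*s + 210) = -7*s^2 + 63*s - 98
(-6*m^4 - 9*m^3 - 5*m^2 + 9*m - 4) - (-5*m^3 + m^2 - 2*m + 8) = -6*m^4 - 4*m^3 - 6*m^2 + 11*m - 12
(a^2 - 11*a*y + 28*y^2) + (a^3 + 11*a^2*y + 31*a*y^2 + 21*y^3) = a^3 + 11*a^2*y + a^2 + 31*a*y^2 - 11*a*y + 21*y^3 + 28*y^2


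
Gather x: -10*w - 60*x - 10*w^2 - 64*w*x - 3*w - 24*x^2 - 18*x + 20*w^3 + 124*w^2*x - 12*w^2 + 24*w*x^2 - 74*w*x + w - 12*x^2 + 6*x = 20*w^3 - 22*w^2 - 12*w + x^2*(24*w - 36) + x*(124*w^2 - 138*w - 72)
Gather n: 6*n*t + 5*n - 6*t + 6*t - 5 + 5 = n*(6*t + 5)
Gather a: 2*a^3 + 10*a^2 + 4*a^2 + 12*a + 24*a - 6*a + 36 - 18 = 2*a^3 + 14*a^2 + 30*a + 18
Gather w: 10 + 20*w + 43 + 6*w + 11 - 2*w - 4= 24*w + 60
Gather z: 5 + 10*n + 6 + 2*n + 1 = 12*n + 12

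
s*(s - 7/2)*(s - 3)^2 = s^4 - 19*s^3/2 + 30*s^2 - 63*s/2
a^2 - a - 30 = (a - 6)*(a + 5)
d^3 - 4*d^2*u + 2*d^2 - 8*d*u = d*(d + 2)*(d - 4*u)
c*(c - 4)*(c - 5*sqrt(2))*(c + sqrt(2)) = c^4 - 4*sqrt(2)*c^3 - 4*c^3 - 10*c^2 + 16*sqrt(2)*c^2 + 40*c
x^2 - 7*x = x*(x - 7)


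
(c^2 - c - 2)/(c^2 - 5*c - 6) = (c - 2)/(c - 6)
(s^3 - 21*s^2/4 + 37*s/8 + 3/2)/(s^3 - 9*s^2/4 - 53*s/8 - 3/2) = (2*s - 3)/(2*s + 3)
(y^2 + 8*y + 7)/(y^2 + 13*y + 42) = (y + 1)/(y + 6)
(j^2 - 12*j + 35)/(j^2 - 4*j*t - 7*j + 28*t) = (5 - j)/(-j + 4*t)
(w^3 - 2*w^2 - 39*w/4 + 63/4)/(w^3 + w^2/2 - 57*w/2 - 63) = (4*w^2 - 20*w + 21)/(2*(2*w^2 - 5*w - 42))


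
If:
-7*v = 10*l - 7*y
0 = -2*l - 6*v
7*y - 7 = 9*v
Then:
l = 21/32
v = -7/32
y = 23/32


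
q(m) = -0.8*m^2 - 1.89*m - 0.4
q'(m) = -1.6*m - 1.89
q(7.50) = -59.58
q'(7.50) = -13.89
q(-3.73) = -4.48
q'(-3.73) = 4.08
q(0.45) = -1.41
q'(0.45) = -2.61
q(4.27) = -23.06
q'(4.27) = -8.72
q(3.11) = -14.02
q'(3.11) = -6.87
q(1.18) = -3.74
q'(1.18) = -3.78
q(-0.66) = 0.50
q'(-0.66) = -0.83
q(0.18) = -0.77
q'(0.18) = -2.18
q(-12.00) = -92.92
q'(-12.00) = 17.31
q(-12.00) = -92.92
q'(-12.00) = 17.31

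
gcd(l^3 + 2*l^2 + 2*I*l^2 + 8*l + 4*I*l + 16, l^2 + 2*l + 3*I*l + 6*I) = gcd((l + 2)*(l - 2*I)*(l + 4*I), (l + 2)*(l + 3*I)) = l + 2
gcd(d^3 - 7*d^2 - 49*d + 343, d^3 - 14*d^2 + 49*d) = d^2 - 14*d + 49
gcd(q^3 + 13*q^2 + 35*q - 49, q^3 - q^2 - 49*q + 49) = q^2 + 6*q - 7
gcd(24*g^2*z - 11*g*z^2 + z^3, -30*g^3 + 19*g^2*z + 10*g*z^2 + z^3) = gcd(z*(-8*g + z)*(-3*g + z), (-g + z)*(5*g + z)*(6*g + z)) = 1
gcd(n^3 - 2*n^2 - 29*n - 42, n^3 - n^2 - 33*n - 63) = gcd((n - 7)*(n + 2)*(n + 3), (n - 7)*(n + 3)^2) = n^2 - 4*n - 21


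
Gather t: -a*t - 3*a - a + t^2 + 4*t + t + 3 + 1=-4*a + t^2 + t*(5 - a) + 4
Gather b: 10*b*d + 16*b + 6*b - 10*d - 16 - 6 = b*(10*d + 22) - 10*d - 22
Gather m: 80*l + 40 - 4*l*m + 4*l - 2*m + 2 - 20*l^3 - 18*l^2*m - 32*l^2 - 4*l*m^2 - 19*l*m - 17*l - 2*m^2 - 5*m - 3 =-20*l^3 - 32*l^2 + 67*l + m^2*(-4*l - 2) + m*(-18*l^2 - 23*l - 7) + 39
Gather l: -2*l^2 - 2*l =-2*l^2 - 2*l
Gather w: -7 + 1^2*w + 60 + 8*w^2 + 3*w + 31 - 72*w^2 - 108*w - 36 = -64*w^2 - 104*w + 48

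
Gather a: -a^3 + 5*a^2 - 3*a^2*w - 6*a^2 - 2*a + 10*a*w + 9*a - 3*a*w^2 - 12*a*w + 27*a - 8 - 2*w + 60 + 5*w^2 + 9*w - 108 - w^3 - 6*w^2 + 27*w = -a^3 + a^2*(-3*w - 1) + a*(-3*w^2 - 2*w + 34) - w^3 - w^2 + 34*w - 56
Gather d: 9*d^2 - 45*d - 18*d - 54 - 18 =9*d^2 - 63*d - 72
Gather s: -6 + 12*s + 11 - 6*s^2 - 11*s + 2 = -6*s^2 + s + 7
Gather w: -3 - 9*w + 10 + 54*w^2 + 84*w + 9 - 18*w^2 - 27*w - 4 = 36*w^2 + 48*w + 12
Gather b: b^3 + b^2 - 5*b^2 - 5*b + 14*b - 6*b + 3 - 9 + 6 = b^3 - 4*b^2 + 3*b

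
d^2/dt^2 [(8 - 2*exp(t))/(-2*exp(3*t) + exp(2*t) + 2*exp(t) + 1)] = (32*exp(6*t) - 300*exp(5*t) + 210*exp(4*t) + 80*exp(3*t) - 204*exp(2*t) - 4*exp(t) + 18)*exp(t)/(8*exp(9*t) - 12*exp(8*t) - 18*exp(7*t) + 11*exp(6*t) + 30*exp(5*t) + 9*exp(4*t) - 14*exp(3*t) - 15*exp(2*t) - 6*exp(t) - 1)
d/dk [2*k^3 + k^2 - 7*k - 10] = 6*k^2 + 2*k - 7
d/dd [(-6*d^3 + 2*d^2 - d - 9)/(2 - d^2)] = (6*d^4 - 37*d^2 - 10*d - 2)/(d^4 - 4*d^2 + 4)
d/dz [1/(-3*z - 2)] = 3/(3*z + 2)^2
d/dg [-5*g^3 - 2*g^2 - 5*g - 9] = -15*g^2 - 4*g - 5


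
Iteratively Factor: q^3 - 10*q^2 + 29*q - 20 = (q - 5)*(q^2 - 5*q + 4) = (q - 5)*(q - 4)*(q - 1)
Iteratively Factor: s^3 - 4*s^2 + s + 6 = (s - 2)*(s^2 - 2*s - 3) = (s - 3)*(s - 2)*(s + 1)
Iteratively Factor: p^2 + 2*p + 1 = (p + 1)*(p + 1)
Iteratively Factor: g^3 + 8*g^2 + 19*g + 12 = (g + 3)*(g^2 + 5*g + 4) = (g + 1)*(g + 3)*(g + 4)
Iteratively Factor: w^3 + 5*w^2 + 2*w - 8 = (w + 2)*(w^2 + 3*w - 4) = (w + 2)*(w + 4)*(w - 1)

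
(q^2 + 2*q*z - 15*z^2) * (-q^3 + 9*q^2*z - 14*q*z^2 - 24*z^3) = -q^5 + 7*q^4*z + 19*q^3*z^2 - 187*q^2*z^3 + 162*q*z^4 + 360*z^5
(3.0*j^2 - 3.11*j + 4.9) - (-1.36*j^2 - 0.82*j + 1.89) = 4.36*j^2 - 2.29*j + 3.01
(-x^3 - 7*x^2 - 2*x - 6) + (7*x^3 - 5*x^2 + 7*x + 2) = 6*x^3 - 12*x^2 + 5*x - 4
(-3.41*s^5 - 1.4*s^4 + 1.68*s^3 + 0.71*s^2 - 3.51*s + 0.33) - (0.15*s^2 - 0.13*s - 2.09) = -3.41*s^5 - 1.4*s^4 + 1.68*s^3 + 0.56*s^2 - 3.38*s + 2.42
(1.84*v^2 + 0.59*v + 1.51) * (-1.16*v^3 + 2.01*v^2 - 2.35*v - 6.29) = -2.1344*v^5 + 3.014*v^4 - 4.8897*v^3 - 9.925*v^2 - 7.2596*v - 9.4979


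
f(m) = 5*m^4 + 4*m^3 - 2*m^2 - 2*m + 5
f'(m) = 20*m^3 + 12*m^2 - 4*m - 2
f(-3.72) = 736.35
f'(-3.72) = -850.64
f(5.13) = 3945.03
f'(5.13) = 2993.40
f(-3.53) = 587.56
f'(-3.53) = -718.09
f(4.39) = 2153.16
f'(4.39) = 1903.80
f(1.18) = 16.12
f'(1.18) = 42.85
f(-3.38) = 487.04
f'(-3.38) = -623.68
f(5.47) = 5065.19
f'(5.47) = 3608.52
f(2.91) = 439.36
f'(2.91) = 580.82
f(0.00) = 5.00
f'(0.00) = -2.00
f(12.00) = 110285.00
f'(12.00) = 36238.00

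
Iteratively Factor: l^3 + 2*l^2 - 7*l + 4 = (l + 4)*(l^2 - 2*l + 1) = (l - 1)*(l + 4)*(l - 1)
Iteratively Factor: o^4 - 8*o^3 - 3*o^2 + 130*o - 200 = (o + 4)*(o^3 - 12*o^2 + 45*o - 50) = (o - 2)*(o + 4)*(o^2 - 10*o + 25) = (o - 5)*(o - 2)*(o + 4)*(o - 5)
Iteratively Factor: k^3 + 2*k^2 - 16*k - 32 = (k + 4)*(k^2 - 2*k - 8) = (k + 2)*(k + 4)*(k - 4)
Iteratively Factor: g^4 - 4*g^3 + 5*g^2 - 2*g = (g)*(g^3 - 4*g^2 + 5*g - 2) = g*(g - 1)*(g^2 - 3*g + 2) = g*(g - 2)*(g - 1)*(g - 1)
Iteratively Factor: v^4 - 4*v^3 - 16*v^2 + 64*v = (v - 4)*(v^3 - 16*v) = (v - 4)^2*(v^2 + 4*v) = (v - 4)^2*(v + 4)*(v)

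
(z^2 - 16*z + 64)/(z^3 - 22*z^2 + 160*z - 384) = 1/(z - 6)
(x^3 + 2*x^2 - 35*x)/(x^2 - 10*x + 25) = x*(x + 7)/(x - 5)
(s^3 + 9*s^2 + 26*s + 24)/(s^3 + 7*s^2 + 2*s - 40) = (s^2 + 5*s + 6)/(s^2 + 3*s - 10)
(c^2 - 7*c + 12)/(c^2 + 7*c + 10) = (c^2 - 7*c + 12)/(c^2 + 7*c + 10)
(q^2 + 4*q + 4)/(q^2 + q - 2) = (q + 2)/(q - 1)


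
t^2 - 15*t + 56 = (t - 8)*(t - 7)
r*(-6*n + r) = -6*n*r + r^2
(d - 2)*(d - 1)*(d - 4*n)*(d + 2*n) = d^4 - 2*d^3*n - 3*d^3 - 8*d^2*n^2 + 6*d^2*n + 2*d^2 + 24*d*n^2 - 4*d*n - 16*n^2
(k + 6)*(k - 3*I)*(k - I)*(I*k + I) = I*k^4 + 4*k^3 + 7*I*k^3 + 28*k^2 + 3*I*k^2 + 24*k - 21*I*k - 18*I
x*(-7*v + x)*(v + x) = -7*v^2*x - 6*v*x^2 + x^3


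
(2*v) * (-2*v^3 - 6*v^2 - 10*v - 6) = -4*v^4 - 12*v^3 - 20*v^2 - 12*v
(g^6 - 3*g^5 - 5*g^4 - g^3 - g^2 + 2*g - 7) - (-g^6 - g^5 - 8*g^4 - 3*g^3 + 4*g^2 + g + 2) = 2*g^6 - 2*g^5 + 3*g^4 + 2*g^3 - 5*g^2 + g - 9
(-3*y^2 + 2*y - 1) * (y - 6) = -3*y^3 + 20*y^2 - 13*y + 6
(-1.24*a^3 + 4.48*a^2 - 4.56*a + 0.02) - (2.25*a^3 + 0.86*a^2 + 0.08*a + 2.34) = -3.49*a^3 + 3.62*a^2 - 4.64*a - 2.32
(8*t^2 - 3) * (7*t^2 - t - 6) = 56*t^4 - 8*t^3 - 69*t^2 + 3*t + 18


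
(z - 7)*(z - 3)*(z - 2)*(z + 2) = z^4 - 10*z^3 + 17*z^2 + 40*z - 84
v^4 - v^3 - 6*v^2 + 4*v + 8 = (v - 2)^2*(v + 1)*(v + 2)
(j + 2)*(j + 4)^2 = j^3 + 10*j^2 + 32*j + 32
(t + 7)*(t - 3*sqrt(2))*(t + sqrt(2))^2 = t^4 - sqrt(2)*t^3 + 7*t^3 - 10*t^2 - 7*sqrt(2)*t^2 - 70*t - 6*sqrt(2)*t - 42*sqrt(2)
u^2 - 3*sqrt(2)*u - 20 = (u - 5*sqrt(2))*(u + 2*sqrt(2))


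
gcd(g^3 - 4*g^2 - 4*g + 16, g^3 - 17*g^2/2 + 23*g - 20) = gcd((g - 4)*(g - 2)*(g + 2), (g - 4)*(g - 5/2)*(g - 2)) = g^2 - 6*g + 8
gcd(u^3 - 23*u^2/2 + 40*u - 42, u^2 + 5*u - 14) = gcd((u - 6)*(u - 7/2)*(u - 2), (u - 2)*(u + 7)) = u - 2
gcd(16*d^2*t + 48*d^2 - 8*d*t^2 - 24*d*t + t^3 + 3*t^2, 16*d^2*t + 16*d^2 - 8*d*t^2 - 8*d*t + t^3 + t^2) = 16*d^2 - 8*d*t + t^2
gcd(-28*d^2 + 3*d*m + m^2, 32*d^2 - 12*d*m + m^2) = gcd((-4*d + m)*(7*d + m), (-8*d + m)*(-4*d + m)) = 4*d - m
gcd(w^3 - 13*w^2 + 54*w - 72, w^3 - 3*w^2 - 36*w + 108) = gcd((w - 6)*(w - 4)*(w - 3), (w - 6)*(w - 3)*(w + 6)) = w^2 - 9*w + 18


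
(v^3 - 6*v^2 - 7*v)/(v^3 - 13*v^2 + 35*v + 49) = v/(v - 7)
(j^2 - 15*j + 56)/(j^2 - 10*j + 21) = (j - 8)/(j - 3)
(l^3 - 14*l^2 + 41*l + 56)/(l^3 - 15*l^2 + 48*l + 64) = (l - 7)/(l - 8)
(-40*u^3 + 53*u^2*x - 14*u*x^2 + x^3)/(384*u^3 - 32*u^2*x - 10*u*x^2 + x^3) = (5*u^2 - 6*u*x + x^2)/(-48*u^2 - 2*u*x + x^2)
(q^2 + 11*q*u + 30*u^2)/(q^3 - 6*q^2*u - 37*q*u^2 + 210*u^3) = (q + 5*u)/(q^2 - 12*q*u + 35*u^2)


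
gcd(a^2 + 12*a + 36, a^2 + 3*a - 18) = a + 6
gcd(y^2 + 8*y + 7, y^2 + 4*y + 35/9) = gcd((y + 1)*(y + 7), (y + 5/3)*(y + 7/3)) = 1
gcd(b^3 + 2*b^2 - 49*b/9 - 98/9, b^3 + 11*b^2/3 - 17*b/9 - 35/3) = b + 7/3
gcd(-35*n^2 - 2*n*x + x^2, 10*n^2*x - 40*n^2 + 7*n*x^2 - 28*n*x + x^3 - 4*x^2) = 5*n + x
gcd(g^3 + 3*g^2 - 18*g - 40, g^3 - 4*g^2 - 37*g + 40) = g + 5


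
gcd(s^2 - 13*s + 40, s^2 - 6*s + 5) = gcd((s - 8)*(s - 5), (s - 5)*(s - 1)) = s - 5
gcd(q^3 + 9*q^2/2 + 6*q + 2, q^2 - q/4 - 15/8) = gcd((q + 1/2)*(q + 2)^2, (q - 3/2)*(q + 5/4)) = 1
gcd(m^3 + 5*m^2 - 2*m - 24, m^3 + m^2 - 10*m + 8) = m^2 + 2*m - 8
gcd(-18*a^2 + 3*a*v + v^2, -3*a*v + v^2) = -3*a + v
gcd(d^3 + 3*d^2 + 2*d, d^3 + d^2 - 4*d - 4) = d^2 + 3*d + 2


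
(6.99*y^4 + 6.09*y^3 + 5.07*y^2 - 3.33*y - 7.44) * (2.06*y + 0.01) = 14.3994*y^5 + 12.6153*y^4 + 10.5051*y^3 - 6.8091*y^2 - 15.3597*y - 0.0744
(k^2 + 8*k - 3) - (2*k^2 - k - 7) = -k^2 + 9*k + 4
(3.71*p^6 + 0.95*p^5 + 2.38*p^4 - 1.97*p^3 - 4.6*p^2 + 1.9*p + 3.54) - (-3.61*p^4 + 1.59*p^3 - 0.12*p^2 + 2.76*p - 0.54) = 3.71*p^6 + 0.95*p^5 + 5.99*p^4 - 3.56*p^3 - 4.48*p^2 - 0.86*p + 4.08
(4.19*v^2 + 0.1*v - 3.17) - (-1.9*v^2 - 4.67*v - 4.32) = 6.09*v^2 + 4.77*v + 1.15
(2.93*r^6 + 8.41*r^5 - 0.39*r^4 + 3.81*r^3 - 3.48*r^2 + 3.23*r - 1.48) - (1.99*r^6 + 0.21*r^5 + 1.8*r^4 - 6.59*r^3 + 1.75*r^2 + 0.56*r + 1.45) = 0.94*r^6 + 8.2*r^5 - 2.19*r^4 + 10.4*r^3 - 5.23*r^2 + 2.67*r - 2.93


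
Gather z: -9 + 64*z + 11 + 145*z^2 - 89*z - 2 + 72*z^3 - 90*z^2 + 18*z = 72*z^3 + 55*z^2 - 7*z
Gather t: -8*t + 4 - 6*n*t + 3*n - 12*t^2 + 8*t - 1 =-6*n*t + 3*n - 12*t^2 + 3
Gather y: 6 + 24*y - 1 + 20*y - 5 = 44*y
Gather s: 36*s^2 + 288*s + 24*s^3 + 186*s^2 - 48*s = 24*s^3 + 222*s^2 + 240*s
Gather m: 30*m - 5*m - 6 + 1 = 25*m - 5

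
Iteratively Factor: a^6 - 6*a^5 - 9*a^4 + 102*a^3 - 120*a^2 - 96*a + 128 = (a - 1)*(a^5 - 5*a^4 - 14*a^3 + 88*a^2 - 32*a - 128) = (a - 1)*(a + 1)*(a^4 - 6*a^3 - 8*a^2 + 96*a - 128) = (a - 1)*(a + 1)*(a + 4)*(a^3 - 10*a^2 + 32*a - 32) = (a - 4)*(a - 1)*(a + 1)*(a + 4)*(a^2 - 6*a + 8) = (a - 4)*(a - 2)*(a - 1)*(a + 1)*(a + 4)*(a - 4)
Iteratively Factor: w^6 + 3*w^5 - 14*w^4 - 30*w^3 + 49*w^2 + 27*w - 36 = (w - 3)*(w^5 + 6*w^4 + 4*w^3 - 18*w^2 - 5*w + 12) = (w - 3)*(w - 1)*(w^4 + 7*w^3 + 11*w^2 - 7*w - 12) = (w - 3)*(w - 1)*(w + 1)*(w^3 + 6*w^2 + 5*w - 12) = (w - 3)*(w - 1)*(w + 1)*(w + 4)*(w^2 + 2*w - 3) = (w - 3)*(w - 1)^2*(w + 1)*(w + 4)*(w + 3)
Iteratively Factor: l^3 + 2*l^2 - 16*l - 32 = (l + 4)*(l^2 - 2*l - 8) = (l - 4)*(l + 4)*(l + 2)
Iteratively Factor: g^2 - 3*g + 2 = (g - 1)*(g - 2)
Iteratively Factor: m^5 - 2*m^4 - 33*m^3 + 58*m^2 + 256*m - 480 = (m - 5)*(m^4 + 3*m^3 - 18*m^2 - 32*m + 96) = (m - 5)*(m - 2)*(m^3 + 5*m^2 - 8*m - 48) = (m - 5)*(m - 2)*(m + 4)*(m^2 + m - 12) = (m - 5)*(m - 3)*(m - 2)*(m + 4)*(m + 4)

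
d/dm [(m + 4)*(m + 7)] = 2*m + 11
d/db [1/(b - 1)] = -1/(b - 1)^2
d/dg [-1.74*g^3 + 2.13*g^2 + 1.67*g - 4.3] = -5.22*g^2 + 4.26*g + 1.67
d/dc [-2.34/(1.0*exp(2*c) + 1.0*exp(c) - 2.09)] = (4.68*exp(c) + 2.34)*exp(c)/(1.0*exp(2*c) + 1.0*exp(c) - 2.09)^2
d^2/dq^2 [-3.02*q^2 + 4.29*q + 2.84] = -6.04000000000000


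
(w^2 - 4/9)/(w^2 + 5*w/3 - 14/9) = (3*w + 2)/(3*w + 7)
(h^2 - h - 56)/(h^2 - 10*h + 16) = (h + 7)/(h - 2)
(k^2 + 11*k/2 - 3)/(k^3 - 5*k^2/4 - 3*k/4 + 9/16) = 8*(k + 6)/(8*k^2 - 6*k - 9)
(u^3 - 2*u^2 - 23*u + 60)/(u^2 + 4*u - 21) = (u^2 + u - 20)/(u + 7)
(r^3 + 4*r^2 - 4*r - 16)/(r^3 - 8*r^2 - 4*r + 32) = (r + 4)/(r - 8)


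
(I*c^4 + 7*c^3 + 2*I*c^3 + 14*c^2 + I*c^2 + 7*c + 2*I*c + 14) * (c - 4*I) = I*c^5 + 11*c^4 + 2*I*c^4 + 22*c^3 - 27*I*c^3 + 11*c^2 - 54*I*c^2 + 22*c - 28*I*c - 56*I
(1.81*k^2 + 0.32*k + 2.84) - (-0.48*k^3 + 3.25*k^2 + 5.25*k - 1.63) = 0.48*k^3 - 1.44*k^2 - 4.93*k + 4.47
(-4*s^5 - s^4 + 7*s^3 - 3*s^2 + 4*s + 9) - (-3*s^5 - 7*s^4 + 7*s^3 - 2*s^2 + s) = -s^5 + 6*s^4 - s^2 + 3*s + 9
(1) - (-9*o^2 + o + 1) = 9*o^2 - o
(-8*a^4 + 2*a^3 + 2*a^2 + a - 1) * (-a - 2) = 8*a^5 + 14*a^4 - 6*a^3 - 5*a^2 - a + 2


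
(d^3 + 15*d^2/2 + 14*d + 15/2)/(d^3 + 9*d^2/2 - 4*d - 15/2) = (2*d + 3)/(2*d - 3)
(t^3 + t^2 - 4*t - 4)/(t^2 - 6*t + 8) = (t^2 + 3*t + 2)/(t - 4)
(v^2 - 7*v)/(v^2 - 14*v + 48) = v*(v - 7)/(v^2 - 14*v + 48)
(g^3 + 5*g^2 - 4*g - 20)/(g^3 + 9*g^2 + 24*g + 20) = (g - 2)/(g + 2)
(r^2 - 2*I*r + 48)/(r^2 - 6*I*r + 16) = (r + 6*I)/(r + 2*I)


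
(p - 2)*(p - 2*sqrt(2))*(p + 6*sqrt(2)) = p^3 - 2*p^2 + 4*sqrt(2)*p^2 - 24*p - 8*sqrt(2)*p + 48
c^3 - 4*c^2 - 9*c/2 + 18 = (c - 4)*(c - 3*sqrt(2)/2)*(c + 3*sqrt(2)/2)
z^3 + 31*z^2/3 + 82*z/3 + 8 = (z + 1/3)*(z + 4)*(z + 6)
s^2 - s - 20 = (s - 5)*(s + 4)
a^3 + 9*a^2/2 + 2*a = a*(a + 1/2)*(a + 4)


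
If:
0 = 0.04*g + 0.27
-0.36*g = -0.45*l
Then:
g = -6.75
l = -5.40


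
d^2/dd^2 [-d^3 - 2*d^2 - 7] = -6*d - 4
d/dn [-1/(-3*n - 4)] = -3/(3*n + 4)^2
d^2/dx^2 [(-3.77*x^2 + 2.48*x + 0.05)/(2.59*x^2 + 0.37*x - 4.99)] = (40.497758*x^3 - 290.330712*x^2 + 192.598098*x - 177.283006)/(17.373979*x^6 + 7.445991*x^5 - 99.356544*x^4 - 28.640849*x^3 + 191.424384*x^2 + 27.639111*x - 124.251499)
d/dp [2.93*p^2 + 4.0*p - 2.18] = 5.86*p + 4.0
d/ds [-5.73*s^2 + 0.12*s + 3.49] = 0.12 - 11.46*s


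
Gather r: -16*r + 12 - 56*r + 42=54 - 72*r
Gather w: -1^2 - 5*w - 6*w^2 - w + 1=-6*w^2 - 6*w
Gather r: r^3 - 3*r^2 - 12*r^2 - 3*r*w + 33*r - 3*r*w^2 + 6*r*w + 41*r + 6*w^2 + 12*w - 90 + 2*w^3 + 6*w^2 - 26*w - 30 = r^3 - 15*r^2 + r*(-3*w^2 + 3*w + 74) + 2*w^3 + 12*w^2 - 14*w - 120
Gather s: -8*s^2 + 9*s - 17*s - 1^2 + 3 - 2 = -8*s^2 - 8*s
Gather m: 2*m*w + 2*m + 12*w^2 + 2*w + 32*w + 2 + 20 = m*(2*w + 2) + 12*w^2 + 34*w + 22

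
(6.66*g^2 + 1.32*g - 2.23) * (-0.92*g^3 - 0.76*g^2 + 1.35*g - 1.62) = -6.1272*g^5 - 6.276*g^4 + 10.0394*g^3 - 7.3124*g^2 - 5.1489*g + 3.6126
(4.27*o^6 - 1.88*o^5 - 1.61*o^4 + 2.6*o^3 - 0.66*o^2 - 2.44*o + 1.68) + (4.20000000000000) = 4.27*o^6 - 1.88*o^5 - 1.61*o^4 + 2.6*o^3 - 0.66*o^2 - 2.44*o + 5.88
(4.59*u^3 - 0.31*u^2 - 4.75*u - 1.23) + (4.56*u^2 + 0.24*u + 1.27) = 4.59*u^3 + 4.25*u^2 - 4.51*u + 0.04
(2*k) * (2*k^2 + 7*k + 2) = 4*k^3 + 14*k^2 + 4*k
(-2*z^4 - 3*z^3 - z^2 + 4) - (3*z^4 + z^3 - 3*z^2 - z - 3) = -5*z^4 - 4*z^3 + 2*z^2 + z + 7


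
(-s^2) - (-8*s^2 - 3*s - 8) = 7*s^2 + 3*s + 8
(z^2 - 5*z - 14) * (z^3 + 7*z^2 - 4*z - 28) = z^5 + 2*z^4 - 53*z^3 - 106*z^2 + 196*z + 392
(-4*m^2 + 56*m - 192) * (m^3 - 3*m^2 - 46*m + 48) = -4*m^5 + 68*m^4 - 176*m^3 - 2192*m^2 + 11520*m - 9216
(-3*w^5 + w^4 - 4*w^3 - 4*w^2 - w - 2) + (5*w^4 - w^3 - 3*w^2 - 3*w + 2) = -3*w^5 + 6*w^4 - 5*w^3 - 7*w^2 - 4*w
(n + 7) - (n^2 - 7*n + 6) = -n^2 + 8*n + 1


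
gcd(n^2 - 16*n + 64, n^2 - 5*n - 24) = n - 8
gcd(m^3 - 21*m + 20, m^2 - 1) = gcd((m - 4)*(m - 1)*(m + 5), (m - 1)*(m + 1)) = m - 1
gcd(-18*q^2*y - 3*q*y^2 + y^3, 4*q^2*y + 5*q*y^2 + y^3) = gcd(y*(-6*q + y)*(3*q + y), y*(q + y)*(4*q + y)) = y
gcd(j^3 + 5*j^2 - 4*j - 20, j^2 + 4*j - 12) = j - 2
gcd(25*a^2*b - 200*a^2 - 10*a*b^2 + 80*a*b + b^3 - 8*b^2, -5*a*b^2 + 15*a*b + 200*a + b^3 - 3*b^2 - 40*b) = 5*a*b - 40*a - b^2 + 8*b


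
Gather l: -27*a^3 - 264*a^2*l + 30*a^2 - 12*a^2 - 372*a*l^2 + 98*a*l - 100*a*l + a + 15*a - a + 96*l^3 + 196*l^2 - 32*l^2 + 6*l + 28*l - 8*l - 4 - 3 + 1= -27*a^3 + 18*a^2 + 15*a + 96*l^3 + l^2*(164 - 372*a) + l*(-264*a^2 - 2*a + 26) - 6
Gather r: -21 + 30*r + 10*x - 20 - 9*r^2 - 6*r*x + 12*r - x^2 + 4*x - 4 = -9*r^2 + r*(42 - 6*x) - x^2 + 14*x - 45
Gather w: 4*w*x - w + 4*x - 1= w*(4*x - 1) + 4*x - 1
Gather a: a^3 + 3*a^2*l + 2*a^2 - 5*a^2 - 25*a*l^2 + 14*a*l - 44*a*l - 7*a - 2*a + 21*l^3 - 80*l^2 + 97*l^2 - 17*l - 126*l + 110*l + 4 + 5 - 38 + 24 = a^3 + a^2*(3*l - 3) + a*(-25*l^2 - 30*l - 9) + 21*l^3 + 17*l^2 - 33*l - 5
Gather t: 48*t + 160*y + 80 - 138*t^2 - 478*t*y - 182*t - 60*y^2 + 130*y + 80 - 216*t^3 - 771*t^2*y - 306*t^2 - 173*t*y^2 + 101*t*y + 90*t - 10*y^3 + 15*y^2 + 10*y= -216*t^3 + t^2*(-771*y - 444) + t*(-173*y^2 - 377*y - 44) - 10*y^3 - 45*y^2 + 300*y + 160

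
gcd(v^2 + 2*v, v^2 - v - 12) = 1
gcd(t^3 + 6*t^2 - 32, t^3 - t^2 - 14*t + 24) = t^2 + 2*t - 8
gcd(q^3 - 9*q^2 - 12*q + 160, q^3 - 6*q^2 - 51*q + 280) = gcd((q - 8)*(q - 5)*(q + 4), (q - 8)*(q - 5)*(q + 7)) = q^2 - 13*q + 40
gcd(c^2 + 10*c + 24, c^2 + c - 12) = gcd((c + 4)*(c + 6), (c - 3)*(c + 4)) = c + 4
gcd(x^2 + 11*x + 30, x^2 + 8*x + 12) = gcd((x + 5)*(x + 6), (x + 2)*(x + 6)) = x + 6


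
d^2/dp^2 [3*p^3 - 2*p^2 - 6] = 18*p - 4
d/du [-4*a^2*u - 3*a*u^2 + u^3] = -4*a^2 - 6*a*u + 3*u^2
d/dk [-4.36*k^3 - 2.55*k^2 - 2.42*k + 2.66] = -13.08*k^2 - 5.1*k - 2.42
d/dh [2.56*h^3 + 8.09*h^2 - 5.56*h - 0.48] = 7.68*h^2 + 16.18*h - 5.56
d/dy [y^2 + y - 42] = 2*y + 1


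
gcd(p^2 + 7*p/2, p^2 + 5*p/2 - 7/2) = p + 7/2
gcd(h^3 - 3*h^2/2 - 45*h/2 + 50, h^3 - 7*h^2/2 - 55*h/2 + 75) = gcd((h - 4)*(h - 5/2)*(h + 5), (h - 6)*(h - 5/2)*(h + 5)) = h^2 + 5*h/2 - 25/2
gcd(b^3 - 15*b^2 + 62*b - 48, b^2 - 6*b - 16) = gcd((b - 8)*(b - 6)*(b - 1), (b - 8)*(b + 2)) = b - 8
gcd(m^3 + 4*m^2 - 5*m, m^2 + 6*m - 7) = m - 1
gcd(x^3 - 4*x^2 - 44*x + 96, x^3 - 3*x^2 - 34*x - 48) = x - 8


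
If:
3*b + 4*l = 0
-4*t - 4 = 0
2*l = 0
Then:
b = 0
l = 0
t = -1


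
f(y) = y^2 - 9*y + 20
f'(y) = 2*y - 9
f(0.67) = 14.42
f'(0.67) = -7.66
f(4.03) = -0.03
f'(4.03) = -0.94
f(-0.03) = 20.27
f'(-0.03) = -9.06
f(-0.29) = 22.69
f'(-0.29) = -9.58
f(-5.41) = 97.96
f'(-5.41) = -19.82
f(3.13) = 1.63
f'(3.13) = -2.74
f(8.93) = 19.37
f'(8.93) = 8.86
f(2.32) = 4.50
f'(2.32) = -4.36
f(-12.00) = 272.00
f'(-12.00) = -33.00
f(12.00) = 56.00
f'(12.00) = 15.00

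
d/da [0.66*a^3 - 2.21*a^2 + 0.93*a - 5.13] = 1.98*a^2 - 4.42*a + 0.93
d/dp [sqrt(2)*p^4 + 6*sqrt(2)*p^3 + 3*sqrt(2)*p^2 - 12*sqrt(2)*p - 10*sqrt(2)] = sqrt(2)*(4*p^3 + 18*p^2 + 6*p - 12)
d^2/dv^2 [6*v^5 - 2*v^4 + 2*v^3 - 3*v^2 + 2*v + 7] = 120*v^3 - 24*v^2 + 12*v - 6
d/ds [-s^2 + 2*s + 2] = 2 - 2*s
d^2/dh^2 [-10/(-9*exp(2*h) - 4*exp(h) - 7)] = 40*(-(9*exp(h) + 1)*(9*exp(2*h) + 4*exp(h) + 7) + 2*(9*exp(h) + 2)^2*exp(h))*exp(h)/(9*exp(2*h) + 4*exp(h) + 7)^3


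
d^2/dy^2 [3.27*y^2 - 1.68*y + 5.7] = 6.54000000000000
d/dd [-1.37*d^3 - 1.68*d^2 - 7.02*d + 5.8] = -4.11*d^2 - 3.36*d - 7.02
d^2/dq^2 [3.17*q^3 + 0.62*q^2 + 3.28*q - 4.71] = 19.02*q + 1.24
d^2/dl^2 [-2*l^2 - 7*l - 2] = -4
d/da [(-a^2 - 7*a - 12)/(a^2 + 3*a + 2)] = 2*(2*a^2 + 10*a + 11)/(a^4 + 6*a^3 + 13*a^2 + 12*a + 4)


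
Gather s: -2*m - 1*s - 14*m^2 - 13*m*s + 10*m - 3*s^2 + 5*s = -14*m^2 + 8*m - 3*s^2 + s*(4 - 13*m)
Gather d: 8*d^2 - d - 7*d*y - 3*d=8*d^2 + d*(-7*y - 4)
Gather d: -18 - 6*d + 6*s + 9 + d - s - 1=-5*d + 5*s - 10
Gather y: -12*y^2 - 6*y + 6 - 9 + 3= -12*y^2 - 6*y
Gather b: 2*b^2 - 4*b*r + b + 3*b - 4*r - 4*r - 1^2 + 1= 2*b^2 + b*(4 - 4*r) - 8*r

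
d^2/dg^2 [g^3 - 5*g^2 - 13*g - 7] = 6*g - 10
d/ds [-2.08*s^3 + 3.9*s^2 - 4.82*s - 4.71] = -6.24*s^2 + 7.8*s - 4.82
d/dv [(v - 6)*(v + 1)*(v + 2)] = 3*v^2 - 6*v - 16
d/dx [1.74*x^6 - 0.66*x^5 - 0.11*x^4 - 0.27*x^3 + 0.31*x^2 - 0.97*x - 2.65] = 10.44*x^5 - 3.3*x^4 - 0.44*x^3 - 0.81*x^2 + 0.62*x - 0.97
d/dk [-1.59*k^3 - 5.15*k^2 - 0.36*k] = -4.77*k^2 - 10.3*k - 0.36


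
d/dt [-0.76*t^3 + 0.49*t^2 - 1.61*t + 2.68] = -2.28*t^2 + 0.98*t - 1.61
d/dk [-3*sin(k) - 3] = -3*cos(k)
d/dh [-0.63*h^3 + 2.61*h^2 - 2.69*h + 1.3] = -1.89*h^2 + 5.22*h - 2.69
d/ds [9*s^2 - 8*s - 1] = 18*s - 8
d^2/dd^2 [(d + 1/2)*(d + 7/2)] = 2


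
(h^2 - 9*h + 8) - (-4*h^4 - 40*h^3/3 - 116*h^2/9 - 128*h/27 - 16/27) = 4*h^4 + 40*h^3/3 + 125*h^2/9 - 115*h/27 + 232/27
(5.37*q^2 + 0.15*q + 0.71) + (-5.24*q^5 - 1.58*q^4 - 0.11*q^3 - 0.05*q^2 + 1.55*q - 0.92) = -5.24*q^5 - 1.58*q^4 - 0.11*q^3 + 5.32*q^2 + 1.7*q - 0.21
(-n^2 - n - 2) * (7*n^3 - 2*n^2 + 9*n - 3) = -7*n^5 - 5*n^4 - 21*n^3 - 2*n^2 - 15*n + 6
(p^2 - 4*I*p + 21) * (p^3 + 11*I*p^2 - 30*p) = p^5 + 7*I*p^4 + 35*p^3 + 351*I*p^2 - 630*p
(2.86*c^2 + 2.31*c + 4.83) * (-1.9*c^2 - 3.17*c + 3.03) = -5.434*c^4 - 13.4552*c^3 - 7.8339*c^2 - 8.3118*c + 14.6349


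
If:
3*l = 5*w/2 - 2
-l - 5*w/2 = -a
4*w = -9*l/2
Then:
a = 58/93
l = -32/93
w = 12/31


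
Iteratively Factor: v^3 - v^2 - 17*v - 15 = (v + 3)*(v^2 - 4*v - 5) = (v - 5)*(v + 3)*(v + 1)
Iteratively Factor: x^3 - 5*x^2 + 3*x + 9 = (x - 3)*(x^2 - 2*x - 3) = (x - 3)^2*(x + 1)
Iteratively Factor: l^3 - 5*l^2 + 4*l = (l - 4)*(l^2 - l) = l*(l - 4)*(l - 1)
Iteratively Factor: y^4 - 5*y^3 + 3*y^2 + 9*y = (y)*(y^3 - 5*y^2 + 3*y + 9) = y*(y - 3)*(y^2 - 2*y - 3) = y*(y - 3)*(y + 1)*(y - 3)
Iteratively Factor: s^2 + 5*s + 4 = (s + 1)*(s + 4)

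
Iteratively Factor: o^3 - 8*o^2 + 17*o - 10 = (o - 2)*(o^2 - 6*o + 5) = (o - 2)*(o - 1)*(o - 5)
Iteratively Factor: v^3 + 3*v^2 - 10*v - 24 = (v + 2)*(v^2 + v - 12) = (v - 3)*(v + 2)*(v + 4)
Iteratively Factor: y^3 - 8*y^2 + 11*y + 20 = (y + 1)*(y^2 - 9*y + 20) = (y - 5)*(y + 1)*(y - 4)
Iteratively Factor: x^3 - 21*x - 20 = (x + 4)*(x^2 - 4*x - 5) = (x - 5)*(x + 4)*(x + 1)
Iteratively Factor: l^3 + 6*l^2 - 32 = (l - 2)*(l^2 + 8*l + 16) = (l - 2)*(l + 4)*(l + 4)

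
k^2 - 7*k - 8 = (k - 8)*(k + 1)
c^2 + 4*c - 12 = (c - 2)*(c + 6)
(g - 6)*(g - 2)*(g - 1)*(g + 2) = g^4 - 7*g^3 + 2*g^2 + 28*g - 24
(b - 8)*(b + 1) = b^2 - 7*b - 8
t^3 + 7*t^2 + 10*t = t*(t + 2)*(t + 5)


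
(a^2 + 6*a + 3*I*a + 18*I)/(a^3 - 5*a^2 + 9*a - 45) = (a + 6)/(a^2 - a*(5 + 3*I) + 15*I)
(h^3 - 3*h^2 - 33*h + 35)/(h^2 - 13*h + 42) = (h^2 + 4*h - 5)/(h - 6)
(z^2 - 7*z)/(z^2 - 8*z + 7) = z/(z - 1)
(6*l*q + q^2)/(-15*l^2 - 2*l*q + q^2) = q*(6*l + q)/(-15*l^2 - 2*l*q + q^2)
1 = 1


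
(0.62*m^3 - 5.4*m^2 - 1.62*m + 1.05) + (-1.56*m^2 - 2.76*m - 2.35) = 0.62*m^3 - 6.96*m^2 - 4.38*m - 1.3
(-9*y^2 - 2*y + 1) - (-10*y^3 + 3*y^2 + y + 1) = 10*y^3 - 12*y^2 - 3*y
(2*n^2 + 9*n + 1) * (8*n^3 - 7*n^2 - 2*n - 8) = 16*n^5 + 58*n^4 - 59*n^3 - 41*n^2 - 74*n - 8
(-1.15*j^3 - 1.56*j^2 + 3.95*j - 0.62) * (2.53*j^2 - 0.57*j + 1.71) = -2.9095*j^5 - 3.2913*j^4 + 8.9162*j^3 - 6.4877*j^2 + 7.1079*j - 1.0602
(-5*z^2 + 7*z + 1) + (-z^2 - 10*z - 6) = -6*z^2 - 3*z - 5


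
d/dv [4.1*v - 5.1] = 4.10000000000000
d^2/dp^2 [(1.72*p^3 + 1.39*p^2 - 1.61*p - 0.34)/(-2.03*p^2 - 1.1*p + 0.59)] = (1.4210854715202e-14*p^5 + 1.4210854715202e-14*p^4 + 11.19455*p^3 + 5.11549800000001*p^2 + 12.53271*p + 2.759298)/(8.365427*p^6 + 13.59897*p^5 + 0.0749070000000032*p^4 - 6.57382*p^3 - 0.0217710000000007*p^2 + 1.14873*p - 0.205379)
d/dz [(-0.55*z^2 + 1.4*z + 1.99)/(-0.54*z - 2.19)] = (0.297*z^2 + 2.409*z - 1.9914)/(0.2916*z^2 + 2.3652*z + 4.7961)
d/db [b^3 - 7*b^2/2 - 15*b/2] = 3*b^2 - 7*b - 15/2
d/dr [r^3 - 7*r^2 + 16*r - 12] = 3*r^2 - 14*r + 16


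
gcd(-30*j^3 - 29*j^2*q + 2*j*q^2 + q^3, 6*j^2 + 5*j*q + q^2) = 1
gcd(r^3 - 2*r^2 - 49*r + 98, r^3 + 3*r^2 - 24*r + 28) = r^2 + 5*r - 14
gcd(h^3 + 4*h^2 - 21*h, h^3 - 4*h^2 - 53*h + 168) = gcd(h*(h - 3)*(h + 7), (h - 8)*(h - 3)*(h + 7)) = h^2 + 4*h - 21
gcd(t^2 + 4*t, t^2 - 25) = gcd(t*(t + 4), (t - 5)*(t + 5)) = 1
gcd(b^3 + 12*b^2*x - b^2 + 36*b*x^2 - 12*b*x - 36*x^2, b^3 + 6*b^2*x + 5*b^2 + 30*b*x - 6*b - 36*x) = b^2 + 6*b*x - b - 6*x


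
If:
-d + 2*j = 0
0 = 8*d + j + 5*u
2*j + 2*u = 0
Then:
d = 0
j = 0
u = 0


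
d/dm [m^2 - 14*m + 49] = 2*m - 14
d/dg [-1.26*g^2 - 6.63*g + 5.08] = -2.52*g - 6.63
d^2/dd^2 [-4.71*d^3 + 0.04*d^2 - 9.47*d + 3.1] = 0.08 - 28.26*d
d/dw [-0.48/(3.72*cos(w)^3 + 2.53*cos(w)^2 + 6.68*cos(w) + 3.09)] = (5.3568*sin(w)^2 - 2.4288*cos(w) - 8.5632)*sin(w)/(3.72*cos(w)^3 + 2.53*cos(w)^2 + 6.68*cos(w) + 3.09)^2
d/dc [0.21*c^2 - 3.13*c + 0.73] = 0.42*c - 3.13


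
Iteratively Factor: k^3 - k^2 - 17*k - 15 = (k + 3)*(k^2 - 4*k - 5) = (k + 1)*(k + 3)*(k - 5)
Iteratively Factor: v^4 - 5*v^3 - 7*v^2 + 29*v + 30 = (v + 1)*(v^3 - 6*v^2 - v + 30) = (v - 3)*(v + 1)*(v^2 - 3*v - 10) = (v - 5)*(v - 3)*(v + 1)*(v + 2)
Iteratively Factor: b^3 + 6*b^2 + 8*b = (b + 2)*(b^2 + 4*b) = b*(b + 2)*(b + 4)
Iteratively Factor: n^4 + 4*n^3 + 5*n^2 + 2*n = (n + 2)*(n^3 + 2*n^2 + n) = (n + 1)*(n + 2)*(n^2 + n) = (n + 1)^2*(n + 2)*(n)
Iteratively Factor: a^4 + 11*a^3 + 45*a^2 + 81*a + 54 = (a + 3)*(a^3 + 8*a^2 + 21*a + 18) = (a + 2)*(a + 3)*(a^2 + 6*a + 9) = (a + 2)*(a + 3)^2*(a + 3)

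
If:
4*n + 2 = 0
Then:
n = -1/2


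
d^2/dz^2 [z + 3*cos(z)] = -3*cos(z)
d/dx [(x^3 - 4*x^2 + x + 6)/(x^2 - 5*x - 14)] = (x^4 - 10*x^3 - 23*x^2 + 100*x + 16)/(x^4 - 10*x^3 - 3*x^2 + 140*x + 196)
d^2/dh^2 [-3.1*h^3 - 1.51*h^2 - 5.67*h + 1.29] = -18.6*h - 3.02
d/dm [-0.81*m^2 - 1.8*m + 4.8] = -1.62*m - 1.8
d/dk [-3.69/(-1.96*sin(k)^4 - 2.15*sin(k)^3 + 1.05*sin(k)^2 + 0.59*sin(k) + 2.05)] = (-28.9296*sin(k)^3 - 23.8005*sin(k)^2 + 7.749*sin(k) + 2.1771)*cos(k)/(-1.96*sin(k)^4 - 2.15*sin(k)^3 + 1.05*sin(k)^2 + 0.59*sin(k) + 2.05)^2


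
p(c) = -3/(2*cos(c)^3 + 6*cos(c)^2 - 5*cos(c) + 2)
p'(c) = -3*(6*sin(c)*cos(c)^2 + 12*sin(c)*cos(c) - 5*sin(c))/(2*cos(c)^3 + 6*cos(c)^2 - 5*cos(c) + 2)^2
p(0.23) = -0.64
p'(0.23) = -0.39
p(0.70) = -1.16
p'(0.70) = -2.23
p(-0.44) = -0.78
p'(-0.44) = 0.92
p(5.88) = -0.74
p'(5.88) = 0.80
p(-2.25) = -0.43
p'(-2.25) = -0.48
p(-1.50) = -1.79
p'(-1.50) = -4.38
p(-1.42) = -2.16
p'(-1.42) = -4.69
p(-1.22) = -2.80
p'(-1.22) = -0.41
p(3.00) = -0.28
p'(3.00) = 0.04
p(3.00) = -0.28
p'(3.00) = 0.04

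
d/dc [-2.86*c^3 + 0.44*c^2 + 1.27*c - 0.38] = -8.58*c^2 + 0.88*c + 1.27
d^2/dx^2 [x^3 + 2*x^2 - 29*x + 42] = 6*x + 4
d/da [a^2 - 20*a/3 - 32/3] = 2*a - 20/3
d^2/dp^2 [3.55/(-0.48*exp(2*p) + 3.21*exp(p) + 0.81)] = (3.55*(0.96*exp(p) - 3.21)*(1.92*exp(p) - 6.42)*exp(p) + (6.816*exp(p) - 11.3955)*(-0.48*exp(2*p) + 3.21*exp(p) + 0.81))*exp(p)/(-0.48*exp(2*p) + 3.21*exp(p) + 0.81)^3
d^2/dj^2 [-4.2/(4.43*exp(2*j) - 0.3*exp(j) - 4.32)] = (4.2*(8.86*exp(j) - 0.3)*(17.72*exp(j) - 0.6)*exp(j) + (74.424*exp(j) - 1.26)*(-4.43*exp(2*j) + 0.3*exp(j) + 4.32))*exp(j)/(-4.43*exp(2*j) + 0.3*exp(j) + 4.32)^3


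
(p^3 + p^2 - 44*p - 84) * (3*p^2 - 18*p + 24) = 3*p^5 - 15*p^4 - 126*p^3 + 564*p^2 + 456*p - 2016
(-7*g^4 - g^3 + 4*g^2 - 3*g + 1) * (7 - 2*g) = 14*g^5 - 47*g^4 - 15*g^3 + 34*g^2 - 23*g + 7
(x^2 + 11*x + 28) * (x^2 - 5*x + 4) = x^4 + 6*x^3 - 23*x^2 - 96*x + 112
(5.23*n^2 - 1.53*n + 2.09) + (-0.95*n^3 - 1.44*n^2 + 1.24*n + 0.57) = -0.95*n^3 + 3.79*n^2 - 0.29*n + 2.66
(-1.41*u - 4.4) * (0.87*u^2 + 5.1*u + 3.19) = -1.2267*u^3 - 11.019*u^2 - 26.9379*u - 14.036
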